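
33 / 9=11 / 3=3.67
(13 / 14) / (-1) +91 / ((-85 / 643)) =-820287 / 1190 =-689.32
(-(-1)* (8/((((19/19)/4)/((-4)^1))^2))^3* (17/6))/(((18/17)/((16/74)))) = 4964982194176/999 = 4969952146.32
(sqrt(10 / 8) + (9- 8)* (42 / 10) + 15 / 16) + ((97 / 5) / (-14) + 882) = sqrt(5) / 2 + 496021 / 560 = 886.87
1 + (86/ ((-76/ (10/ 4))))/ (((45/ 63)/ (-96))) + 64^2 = 85067/ 19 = 4477.21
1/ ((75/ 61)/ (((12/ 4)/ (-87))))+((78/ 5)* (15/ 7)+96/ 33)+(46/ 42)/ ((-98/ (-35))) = 28683489/ 781550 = 36.70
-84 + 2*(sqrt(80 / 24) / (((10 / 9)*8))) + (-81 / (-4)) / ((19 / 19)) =-255 / 4 + 3*sqrt(30) / 40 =-63.34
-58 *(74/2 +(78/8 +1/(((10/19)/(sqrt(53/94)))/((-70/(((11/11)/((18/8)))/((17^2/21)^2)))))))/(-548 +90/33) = 59653/11996 - 506220781 *sqrt(4982)/7893368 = -4521.70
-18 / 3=-6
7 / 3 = 2.33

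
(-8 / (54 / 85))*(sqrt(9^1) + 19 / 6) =-6290 / 81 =-77.65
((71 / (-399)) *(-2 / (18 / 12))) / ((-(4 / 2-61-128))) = 284 / 223839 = 0.00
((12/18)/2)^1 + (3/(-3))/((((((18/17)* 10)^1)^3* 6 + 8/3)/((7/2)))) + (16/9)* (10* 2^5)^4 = 35237288770902443267/1890275472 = 18641351111.44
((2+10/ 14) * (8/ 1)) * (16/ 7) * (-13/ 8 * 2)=-161.31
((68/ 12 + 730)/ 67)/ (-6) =-2207/ 1206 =-1.83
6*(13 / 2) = 39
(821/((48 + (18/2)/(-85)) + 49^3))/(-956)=-69785/9564049616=-0.00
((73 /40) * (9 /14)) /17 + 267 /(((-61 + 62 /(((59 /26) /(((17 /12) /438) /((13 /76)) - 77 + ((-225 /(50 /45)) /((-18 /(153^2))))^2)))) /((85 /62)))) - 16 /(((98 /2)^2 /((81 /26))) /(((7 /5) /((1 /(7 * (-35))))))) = 1620897328708893732604257 /225441131863175789353520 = 7.19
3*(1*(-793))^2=1886547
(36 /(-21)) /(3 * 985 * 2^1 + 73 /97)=-1164 /4013401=-0.00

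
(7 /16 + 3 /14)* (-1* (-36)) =657 /28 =23.46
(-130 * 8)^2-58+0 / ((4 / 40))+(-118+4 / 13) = 14058516 / 13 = 1081424.31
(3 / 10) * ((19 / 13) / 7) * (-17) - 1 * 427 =-428.06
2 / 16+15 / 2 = 61 / 8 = 7.62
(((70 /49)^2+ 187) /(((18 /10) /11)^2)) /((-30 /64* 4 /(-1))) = 44832920 /11907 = 3765.26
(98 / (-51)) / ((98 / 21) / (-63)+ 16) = -441 / 3655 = -0.12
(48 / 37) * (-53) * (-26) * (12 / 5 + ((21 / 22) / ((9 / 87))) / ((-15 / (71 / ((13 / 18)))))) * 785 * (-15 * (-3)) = -1492615654560 / 407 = -3667360330.61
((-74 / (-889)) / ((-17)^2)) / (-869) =-74 / 223264349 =-0.00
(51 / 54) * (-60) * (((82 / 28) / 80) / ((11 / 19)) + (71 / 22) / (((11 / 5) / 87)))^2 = -5090382501269537 / 5509701120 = -923894.49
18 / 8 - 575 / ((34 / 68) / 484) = -2226391 / 4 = -556597.75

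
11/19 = 0.58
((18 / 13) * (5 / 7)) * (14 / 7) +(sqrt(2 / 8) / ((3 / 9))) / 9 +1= 1717 / 546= 3.14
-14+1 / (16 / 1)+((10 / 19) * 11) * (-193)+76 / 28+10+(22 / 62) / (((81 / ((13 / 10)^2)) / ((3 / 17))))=-846753639187 / 756982800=-1118.59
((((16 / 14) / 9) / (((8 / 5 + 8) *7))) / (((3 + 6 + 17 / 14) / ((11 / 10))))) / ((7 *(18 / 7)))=0.00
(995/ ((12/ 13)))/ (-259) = -4.16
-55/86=-0.64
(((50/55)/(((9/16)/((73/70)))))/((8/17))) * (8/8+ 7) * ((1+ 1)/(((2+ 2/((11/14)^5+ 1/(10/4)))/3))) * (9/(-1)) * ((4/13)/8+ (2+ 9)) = -765617804344/217837763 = -3514.62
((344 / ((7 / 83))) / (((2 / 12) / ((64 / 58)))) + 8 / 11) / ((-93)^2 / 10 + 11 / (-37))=22312275760 / 714343399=31.23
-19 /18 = -1.06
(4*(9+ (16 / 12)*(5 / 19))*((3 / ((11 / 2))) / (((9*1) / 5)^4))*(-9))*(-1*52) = 138580000 / 152361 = 909.55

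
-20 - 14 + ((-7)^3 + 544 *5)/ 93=-785/ 93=-8.44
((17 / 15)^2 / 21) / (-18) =-289 / 85050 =-0.00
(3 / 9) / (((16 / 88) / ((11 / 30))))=121 / 180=0.67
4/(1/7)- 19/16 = 429/16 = 26.81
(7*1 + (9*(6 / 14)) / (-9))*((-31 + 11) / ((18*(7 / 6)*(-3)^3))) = 920 / 3969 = 0.23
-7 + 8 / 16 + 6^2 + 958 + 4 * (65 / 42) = 41735 / 42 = 993.69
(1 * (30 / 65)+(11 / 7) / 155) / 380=6653 / 5359900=0.00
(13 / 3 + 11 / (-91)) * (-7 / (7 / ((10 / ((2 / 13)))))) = -5750 / 21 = -273.81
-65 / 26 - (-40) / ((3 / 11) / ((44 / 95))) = 7459 / 114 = 65.43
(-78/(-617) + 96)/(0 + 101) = 59310/62317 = 0.95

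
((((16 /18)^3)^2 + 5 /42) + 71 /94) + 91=16149935336 /174844089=92.37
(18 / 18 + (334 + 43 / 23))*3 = 23244 / 23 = 1010.61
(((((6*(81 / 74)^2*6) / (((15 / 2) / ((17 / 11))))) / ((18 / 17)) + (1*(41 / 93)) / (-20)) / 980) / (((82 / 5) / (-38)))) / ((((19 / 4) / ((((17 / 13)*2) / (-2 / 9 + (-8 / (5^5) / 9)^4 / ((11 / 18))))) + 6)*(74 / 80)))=-3510641625624275207519531250 / 918089814740491720770397471769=-0.00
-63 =-63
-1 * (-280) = 280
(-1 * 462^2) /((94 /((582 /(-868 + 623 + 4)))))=62112204 /11327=5483.55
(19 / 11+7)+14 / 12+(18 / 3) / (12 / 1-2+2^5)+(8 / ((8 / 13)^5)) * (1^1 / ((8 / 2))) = 123754987 / 3784704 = 32.70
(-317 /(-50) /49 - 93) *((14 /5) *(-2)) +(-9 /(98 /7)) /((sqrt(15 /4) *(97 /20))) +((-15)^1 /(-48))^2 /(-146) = 17008524941 /32704000 - 12 *sqrt(15) /679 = 520.01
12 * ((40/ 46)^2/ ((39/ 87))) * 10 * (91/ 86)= 4872000/ 22747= 214.18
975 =975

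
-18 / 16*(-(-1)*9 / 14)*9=-729 / 112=-6.51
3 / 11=0.27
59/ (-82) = -59/ 82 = -0.72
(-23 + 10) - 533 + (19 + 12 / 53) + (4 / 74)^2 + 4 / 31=-1184557641 / 2249267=-526.64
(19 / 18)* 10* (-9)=-95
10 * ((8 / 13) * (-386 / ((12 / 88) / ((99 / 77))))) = -2038080 / 91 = -22396.48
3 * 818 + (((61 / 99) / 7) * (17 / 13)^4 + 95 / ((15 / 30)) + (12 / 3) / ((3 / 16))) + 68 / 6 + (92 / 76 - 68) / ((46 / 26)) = 22827377597126 / 8649441801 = 2639.17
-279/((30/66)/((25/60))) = -1023/4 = -255.75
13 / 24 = 0.54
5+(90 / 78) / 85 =1108 / 221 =5.01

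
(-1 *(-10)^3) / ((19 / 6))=6000 / 19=315.79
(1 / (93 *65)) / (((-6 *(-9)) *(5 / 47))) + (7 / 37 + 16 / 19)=1183341791 / 1147401450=1.03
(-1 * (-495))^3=121287375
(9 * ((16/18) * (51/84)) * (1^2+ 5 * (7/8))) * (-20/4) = -3655/28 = -130.54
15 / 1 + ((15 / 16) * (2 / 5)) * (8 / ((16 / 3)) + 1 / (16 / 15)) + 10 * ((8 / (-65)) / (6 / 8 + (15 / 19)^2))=49554511 / 3299712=15.02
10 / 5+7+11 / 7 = 74 / 7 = 10.57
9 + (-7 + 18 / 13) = 3.38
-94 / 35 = -2.69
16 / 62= 8 / 31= 0.26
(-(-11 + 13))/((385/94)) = -188/385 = -0.49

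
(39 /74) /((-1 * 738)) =-0.00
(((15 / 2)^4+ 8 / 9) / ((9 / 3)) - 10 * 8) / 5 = 421193 / 2160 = 195.00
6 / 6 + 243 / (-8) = -235 / 8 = -29.38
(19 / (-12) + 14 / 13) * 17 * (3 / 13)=-1343 / 676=-1.99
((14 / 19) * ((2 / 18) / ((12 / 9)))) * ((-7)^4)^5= 558545864083284007 / 114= 4899525123537579.01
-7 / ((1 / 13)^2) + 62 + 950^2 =901379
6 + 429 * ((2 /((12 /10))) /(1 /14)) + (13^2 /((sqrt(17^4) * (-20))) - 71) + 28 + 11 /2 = 57675561 /5780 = 9978.47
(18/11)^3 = 5832/1331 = 4.38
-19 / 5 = -3.80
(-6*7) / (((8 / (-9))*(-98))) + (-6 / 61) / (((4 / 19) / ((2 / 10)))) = -9831 / 17080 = -0.58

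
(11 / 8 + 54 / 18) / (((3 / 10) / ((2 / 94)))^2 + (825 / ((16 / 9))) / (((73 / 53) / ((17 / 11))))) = 127750 / 21009627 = 0.01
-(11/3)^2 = -121/9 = -13.44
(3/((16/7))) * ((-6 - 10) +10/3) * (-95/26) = 12635/208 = 60.75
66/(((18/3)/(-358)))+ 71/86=-338597/86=-3937.17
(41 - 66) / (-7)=25 / 7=3.57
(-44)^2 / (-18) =-968 / 9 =-107.56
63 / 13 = 4.85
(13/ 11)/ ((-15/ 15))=-13/ 11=-1.18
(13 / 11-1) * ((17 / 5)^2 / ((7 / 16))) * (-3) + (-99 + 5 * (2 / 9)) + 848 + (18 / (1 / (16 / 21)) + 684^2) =468605.41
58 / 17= 3.41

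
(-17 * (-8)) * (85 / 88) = 1445 / 11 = 131.36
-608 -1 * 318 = -926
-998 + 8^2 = -934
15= 15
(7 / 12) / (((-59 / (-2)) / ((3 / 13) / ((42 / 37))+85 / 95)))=3797 / 174876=0.02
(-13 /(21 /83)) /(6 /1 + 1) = -1079 /147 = -7.34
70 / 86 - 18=-739 / 43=-17.19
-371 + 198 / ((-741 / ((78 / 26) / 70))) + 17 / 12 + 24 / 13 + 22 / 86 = -1639319309 / 4460820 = -367.49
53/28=1.89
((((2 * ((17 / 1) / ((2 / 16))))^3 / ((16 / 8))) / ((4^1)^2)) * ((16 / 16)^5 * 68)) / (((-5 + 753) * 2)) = 314432 / 11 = 28584.73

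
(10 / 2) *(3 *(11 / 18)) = 55 / 6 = 9.17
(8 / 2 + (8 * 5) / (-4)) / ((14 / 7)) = -3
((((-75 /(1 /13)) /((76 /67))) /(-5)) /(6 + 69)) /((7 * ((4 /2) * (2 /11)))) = 9581 /10640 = 0.90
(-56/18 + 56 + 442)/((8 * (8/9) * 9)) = 2227/288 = 7.73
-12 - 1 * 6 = -18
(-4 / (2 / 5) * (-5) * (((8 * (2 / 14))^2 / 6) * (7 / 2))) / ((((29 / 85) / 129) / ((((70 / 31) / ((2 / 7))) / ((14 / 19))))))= 138890000 / 899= 154493.88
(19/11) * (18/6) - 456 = -4959/11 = -450.82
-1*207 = -207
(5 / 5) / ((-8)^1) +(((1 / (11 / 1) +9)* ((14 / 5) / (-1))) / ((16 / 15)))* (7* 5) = -73511 / 88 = -835.35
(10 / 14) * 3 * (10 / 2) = 75 / 7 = 10.71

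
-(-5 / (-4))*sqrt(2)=-1.77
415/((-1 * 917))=-415/917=-0.45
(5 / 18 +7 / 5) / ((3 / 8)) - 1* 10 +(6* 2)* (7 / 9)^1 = 514 / 135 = 3.81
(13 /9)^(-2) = 81 /169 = 0.48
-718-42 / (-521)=-374036 / 521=-717.92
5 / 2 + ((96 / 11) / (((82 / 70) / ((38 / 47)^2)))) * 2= 24388655 / 1992518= 12.24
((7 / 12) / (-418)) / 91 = -1 / 65208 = -0.00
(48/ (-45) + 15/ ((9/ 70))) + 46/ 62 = 18033/ 155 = 116.34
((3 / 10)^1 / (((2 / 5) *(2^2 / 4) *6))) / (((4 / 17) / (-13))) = -221 / 32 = -6.91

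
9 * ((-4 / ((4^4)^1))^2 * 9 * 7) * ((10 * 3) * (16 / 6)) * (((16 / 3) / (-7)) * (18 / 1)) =-1215 / 8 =-151.88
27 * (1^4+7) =216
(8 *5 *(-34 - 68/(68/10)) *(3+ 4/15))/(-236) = 4312/177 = 24.36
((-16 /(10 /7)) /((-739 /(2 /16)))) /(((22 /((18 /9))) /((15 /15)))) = 7 /40645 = 0.00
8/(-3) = -8/3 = -2.67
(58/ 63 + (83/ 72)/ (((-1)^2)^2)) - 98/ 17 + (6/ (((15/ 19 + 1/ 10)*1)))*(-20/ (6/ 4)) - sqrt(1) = -137026555/ 1447992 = -94.63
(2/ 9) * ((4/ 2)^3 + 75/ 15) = 26/ 9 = 2.89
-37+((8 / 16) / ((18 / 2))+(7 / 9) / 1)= -217 / 6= -36.17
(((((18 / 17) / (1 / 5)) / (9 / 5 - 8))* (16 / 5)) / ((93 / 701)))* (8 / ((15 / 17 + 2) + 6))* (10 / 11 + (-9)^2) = -2425347840 / 1596221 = -1519.43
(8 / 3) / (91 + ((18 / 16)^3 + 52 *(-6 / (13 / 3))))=4096 / 31371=0.13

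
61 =61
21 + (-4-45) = -28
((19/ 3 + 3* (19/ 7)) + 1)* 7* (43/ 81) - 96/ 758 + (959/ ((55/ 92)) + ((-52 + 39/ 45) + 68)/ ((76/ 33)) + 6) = 644760470017/ 384965460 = 1674.85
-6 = -6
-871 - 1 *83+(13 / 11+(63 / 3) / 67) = -701996 / 737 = -952.50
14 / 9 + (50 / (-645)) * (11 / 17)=9904 / 6579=1.51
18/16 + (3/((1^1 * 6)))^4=19/16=1.19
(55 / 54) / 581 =55 / 31374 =0.00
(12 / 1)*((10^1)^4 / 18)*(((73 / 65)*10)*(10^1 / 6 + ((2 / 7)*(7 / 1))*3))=67160000 / 117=574017.09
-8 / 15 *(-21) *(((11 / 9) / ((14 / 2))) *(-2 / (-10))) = 88 / 225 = 0.39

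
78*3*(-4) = -936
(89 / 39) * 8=712 / 39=18.26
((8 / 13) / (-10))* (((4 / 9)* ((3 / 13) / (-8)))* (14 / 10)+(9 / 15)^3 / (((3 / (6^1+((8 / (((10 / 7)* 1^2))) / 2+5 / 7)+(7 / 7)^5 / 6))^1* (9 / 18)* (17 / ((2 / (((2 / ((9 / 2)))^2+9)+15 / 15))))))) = 8940286 / 77867278125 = 0.00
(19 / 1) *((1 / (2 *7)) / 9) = 19 / 126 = 0.15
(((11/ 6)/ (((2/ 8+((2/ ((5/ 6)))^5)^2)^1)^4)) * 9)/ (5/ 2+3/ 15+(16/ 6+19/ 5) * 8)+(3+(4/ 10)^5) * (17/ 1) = 982753395590221256357922045859116759216842172660424687/ 19204124345571454391682723496706163297381945804603125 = 51.17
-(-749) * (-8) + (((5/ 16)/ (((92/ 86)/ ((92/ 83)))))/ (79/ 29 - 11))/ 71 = -5992.00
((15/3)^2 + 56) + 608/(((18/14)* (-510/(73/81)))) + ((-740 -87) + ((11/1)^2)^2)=2582855681/185895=13894.16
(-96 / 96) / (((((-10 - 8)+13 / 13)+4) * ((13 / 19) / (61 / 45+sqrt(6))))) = 0.43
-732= -732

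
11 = 11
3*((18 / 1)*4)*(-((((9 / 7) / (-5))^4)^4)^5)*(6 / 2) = -14157147634239809780501465413937672372383448467983463218766709918733580166170248 / 3353077164822748841188787625923370388228499573110866243697217455549154293219967491214428267909397618495859205722808837890625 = -0.00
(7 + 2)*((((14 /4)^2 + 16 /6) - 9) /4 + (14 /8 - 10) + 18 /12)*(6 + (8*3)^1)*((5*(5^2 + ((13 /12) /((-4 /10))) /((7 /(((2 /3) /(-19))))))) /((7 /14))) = -757513625 /2128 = -355974.45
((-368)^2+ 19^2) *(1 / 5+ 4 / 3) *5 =3123055 / 3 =1041018.33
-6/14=-3/7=-0.43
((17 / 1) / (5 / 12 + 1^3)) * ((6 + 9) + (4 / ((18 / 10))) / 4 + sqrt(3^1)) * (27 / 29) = 324 * sqrt(3) / 29 + 5040 / 29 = 193.14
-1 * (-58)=58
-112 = -112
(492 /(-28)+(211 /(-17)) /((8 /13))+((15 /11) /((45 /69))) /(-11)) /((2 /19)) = -83016795 /230384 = -360.34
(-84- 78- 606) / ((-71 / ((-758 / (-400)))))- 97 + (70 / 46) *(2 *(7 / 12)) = -18304283 / 244950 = -74.73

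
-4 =-4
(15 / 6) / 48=5 / 96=0.05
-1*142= -142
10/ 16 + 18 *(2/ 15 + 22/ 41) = 20801/ 1640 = 12.68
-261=-261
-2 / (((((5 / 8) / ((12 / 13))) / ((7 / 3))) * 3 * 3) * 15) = -448 / 8775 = -0.05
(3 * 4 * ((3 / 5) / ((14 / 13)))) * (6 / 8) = 5.01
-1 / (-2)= 1 / 2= 0.50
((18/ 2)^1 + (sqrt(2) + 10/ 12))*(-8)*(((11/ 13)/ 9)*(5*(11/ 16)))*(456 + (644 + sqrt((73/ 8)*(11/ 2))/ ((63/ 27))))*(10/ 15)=-605*(6*sqrt(2) + 59)*(3*sqrt(803) + 30800)/ 58968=-21384.34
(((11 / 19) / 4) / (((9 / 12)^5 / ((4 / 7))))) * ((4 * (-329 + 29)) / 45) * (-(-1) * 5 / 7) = -6.64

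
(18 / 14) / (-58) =-9 / 406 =-0.02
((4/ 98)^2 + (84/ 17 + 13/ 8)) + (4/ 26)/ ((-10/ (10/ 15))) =417551143/ 63674520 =6.56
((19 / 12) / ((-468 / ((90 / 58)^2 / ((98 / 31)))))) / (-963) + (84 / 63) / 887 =2450080369 / 1627019672096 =0.00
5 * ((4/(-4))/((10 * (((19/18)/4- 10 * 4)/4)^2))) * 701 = -29071872/8185321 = -3.55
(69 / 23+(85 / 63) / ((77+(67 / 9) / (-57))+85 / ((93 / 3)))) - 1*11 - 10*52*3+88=-13116221045 / 8862413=-1479.98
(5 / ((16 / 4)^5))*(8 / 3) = 5 / 384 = 0.01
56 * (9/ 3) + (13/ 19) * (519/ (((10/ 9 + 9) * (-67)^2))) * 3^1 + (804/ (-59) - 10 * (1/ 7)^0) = 5086387933/ 35225183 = 144.40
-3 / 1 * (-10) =30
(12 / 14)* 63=54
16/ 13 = 1.23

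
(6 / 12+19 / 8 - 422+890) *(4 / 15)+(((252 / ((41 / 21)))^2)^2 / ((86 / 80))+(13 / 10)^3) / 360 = 31377285370450799431 / 43742780280000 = 717313.47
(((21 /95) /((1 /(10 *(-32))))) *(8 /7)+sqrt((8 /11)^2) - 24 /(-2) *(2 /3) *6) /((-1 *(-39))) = -0.82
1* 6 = 6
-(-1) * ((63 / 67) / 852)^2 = 441 / 362064784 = 0.00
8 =8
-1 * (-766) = 766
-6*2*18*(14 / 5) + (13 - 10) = -3009 / 5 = -601.80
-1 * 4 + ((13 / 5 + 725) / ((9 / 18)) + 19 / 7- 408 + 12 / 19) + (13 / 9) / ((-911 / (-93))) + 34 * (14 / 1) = 2767411364 / 1817445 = 1522.69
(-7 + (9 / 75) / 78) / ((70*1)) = -4549 / 45500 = -0.10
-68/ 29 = -2.34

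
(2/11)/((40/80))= 4/11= 0.36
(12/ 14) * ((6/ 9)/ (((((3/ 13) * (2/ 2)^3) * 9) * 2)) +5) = 836/ 189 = 4.42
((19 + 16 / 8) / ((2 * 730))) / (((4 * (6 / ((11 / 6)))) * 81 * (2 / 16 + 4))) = 7 / 2128680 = 0.00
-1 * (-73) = 73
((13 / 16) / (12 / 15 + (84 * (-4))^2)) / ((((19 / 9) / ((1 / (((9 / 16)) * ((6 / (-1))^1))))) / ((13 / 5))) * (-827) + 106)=845 / 278537855992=0.00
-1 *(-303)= 303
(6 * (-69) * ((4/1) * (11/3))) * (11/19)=-66792/19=-3515.37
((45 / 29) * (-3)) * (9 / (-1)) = 1215 / 29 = 41.90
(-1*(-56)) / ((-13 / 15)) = -840 / 13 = -64.62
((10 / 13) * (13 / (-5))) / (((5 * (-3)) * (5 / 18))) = 12 / 25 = 0.48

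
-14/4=-7/2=-3.50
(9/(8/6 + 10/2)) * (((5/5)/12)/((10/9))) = 81/760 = 0.11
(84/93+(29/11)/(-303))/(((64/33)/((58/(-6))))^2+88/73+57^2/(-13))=-811417467575/225573524415537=-0.00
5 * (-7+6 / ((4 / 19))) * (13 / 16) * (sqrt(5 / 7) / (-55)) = -559 * sqrt(35) / 2464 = -1.34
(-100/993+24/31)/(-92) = -5183/708009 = -0.01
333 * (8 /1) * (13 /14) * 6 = 103896 /7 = 14842.29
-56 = -56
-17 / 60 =-0.28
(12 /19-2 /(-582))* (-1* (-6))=7022 /1843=3.81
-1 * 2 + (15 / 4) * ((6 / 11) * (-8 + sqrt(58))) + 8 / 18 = -1774 / 99 + 45 * sqrt(58) / 22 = -2.34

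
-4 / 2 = -2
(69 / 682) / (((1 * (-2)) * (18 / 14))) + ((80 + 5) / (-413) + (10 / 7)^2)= 1.80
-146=-146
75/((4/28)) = 525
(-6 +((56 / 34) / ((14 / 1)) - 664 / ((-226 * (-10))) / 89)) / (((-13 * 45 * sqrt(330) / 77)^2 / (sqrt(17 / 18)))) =-0.00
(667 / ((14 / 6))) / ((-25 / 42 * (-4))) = 6003 / 50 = 120.06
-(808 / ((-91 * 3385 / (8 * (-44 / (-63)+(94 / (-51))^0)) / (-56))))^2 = -30616125177856 / 7685730459225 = -3.98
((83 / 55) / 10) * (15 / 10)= 249 / 1100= 0.23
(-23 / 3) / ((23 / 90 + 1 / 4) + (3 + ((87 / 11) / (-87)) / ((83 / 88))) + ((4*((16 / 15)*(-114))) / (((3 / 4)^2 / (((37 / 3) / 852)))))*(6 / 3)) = 73191060 / 206451317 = 0.35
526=526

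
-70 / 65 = -14 / 13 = -1.08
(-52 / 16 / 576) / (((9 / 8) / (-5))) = 65 / 2592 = 0.03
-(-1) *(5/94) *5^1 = 25/94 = 0.27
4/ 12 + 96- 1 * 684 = -1763/ 3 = -587.67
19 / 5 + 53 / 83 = 4.44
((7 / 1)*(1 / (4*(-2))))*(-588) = 1029 / 2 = 514.50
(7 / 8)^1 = 0.88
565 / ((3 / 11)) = 6215 / 3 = 2071.67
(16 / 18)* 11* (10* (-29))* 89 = -2271280 / 9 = -252364.44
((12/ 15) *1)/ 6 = 2/ 15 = 0.13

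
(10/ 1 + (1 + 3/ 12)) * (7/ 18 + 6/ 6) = 125/ 8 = 15.62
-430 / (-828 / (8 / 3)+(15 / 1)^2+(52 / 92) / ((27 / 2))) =534060 / 106139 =5.03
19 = 19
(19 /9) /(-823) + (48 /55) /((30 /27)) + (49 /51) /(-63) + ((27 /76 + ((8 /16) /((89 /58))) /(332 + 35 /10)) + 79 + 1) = 3477181227058673 /42862613537700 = 81.12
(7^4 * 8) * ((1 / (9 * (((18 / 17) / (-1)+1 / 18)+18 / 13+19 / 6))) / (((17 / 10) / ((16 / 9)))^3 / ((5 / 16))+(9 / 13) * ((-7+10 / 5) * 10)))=-70636267520000 / 3736254544443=-18.91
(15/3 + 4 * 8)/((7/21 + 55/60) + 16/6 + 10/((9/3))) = 5.10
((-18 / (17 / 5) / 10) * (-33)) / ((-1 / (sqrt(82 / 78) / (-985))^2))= -0.00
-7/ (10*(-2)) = 7/ 20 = 0.35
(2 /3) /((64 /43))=43 /96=0.45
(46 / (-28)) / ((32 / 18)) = -207 / 224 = -0.92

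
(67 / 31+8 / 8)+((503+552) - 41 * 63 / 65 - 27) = 1997717 / 2015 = 991.42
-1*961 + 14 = -947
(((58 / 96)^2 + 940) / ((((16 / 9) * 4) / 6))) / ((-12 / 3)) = -198.36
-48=-48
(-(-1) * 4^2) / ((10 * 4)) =2 / 5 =0.40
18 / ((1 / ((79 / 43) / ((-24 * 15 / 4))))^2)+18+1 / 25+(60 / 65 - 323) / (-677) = 18.52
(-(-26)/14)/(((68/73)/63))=8541/68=125.60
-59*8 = -472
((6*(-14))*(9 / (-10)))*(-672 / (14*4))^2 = 54432 / 5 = 10886.40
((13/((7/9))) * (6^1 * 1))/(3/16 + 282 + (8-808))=-11232/57995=-0.19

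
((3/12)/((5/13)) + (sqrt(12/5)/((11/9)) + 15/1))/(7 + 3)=9 * sqrt(15)/275 + 313/200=1.69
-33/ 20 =-1.65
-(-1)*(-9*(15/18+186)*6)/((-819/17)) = 19057/91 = 209.42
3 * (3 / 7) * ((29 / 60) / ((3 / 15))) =87 / 28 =3.11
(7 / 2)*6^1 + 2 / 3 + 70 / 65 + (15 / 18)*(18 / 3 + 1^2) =743 / 26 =28.58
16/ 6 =8/ 3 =2.67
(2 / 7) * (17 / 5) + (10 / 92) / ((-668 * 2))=2089329 / 2150960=0.97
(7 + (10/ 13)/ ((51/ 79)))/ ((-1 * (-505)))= 5431/ 334815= 0.02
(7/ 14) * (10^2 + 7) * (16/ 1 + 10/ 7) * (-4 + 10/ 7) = -2397.67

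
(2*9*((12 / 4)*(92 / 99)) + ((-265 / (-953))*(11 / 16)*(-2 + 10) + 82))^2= 7858989885321 / 439573156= 17878.68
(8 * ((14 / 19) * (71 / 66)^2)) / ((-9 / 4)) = -564592 / 186219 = -3.03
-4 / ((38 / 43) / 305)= -26230 / 19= -1380.53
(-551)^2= 303601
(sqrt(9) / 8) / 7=3 / 56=0.05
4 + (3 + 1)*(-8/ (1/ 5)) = -156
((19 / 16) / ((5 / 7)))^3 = 2352637 / 512000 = 4.59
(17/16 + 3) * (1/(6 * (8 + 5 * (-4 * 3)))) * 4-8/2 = -389/96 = -4.05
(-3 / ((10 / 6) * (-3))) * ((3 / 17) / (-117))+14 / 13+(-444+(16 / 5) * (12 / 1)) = -446999 / 1105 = -404.52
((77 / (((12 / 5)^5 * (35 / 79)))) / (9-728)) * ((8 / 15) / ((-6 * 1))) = 108625 / 402547968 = 0.00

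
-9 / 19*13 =-117 / 19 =-6.16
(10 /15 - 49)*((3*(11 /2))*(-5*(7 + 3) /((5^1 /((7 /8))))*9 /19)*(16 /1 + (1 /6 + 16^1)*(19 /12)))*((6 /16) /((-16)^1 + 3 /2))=-17296125 /4864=-3555.95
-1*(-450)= 450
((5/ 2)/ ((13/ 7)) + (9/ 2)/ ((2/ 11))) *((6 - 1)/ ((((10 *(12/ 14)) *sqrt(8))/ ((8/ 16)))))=9499 *sqrt(2)/ 4992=2.69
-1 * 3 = -3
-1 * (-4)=4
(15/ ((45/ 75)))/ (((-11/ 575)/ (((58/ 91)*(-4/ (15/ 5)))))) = 3335000/ 3003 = 1110.56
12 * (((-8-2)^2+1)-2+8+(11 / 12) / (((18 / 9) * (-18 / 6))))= 7693 / 6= 1282.17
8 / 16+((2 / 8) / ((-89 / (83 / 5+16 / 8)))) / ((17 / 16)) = 6821 / 15130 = 0.45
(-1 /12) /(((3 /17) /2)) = -17 /18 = -0.94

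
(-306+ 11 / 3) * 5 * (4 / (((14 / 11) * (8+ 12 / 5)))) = -249425 / 546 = -456.82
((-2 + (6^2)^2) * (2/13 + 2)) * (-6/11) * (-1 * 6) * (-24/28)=-7818.29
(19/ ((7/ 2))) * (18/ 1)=684/ 7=97.71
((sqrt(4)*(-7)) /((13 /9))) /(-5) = 126 /65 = 1.94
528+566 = 1094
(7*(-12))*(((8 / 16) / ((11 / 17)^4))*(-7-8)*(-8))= -420945840 / 14641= -28751.17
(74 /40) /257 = 37 /5140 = 0.01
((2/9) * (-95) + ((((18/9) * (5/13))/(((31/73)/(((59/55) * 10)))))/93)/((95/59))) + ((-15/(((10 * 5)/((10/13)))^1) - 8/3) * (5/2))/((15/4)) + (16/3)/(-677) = -22.92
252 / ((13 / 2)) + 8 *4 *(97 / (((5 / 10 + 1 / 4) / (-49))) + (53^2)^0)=-7906232 / 39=-202723.90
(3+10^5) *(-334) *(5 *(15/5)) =-501015030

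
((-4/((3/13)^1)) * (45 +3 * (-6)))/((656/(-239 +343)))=-3042/41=-74.20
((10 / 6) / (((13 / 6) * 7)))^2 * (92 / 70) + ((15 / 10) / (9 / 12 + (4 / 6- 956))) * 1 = 0.01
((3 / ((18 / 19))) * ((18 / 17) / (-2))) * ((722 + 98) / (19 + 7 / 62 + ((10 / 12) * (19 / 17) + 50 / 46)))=-9997686 / 153679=-65.06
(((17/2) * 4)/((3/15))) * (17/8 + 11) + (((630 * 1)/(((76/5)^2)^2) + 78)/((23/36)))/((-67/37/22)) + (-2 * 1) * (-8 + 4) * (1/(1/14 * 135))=748.59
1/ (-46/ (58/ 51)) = -0.02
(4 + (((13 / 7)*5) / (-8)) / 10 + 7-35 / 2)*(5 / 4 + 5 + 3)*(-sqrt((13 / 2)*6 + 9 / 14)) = 27417*sqrt(7770) / 6272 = 385.32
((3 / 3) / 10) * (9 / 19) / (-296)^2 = 9 / 16647040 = 0.00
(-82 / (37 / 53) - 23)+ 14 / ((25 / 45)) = -115.26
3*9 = 27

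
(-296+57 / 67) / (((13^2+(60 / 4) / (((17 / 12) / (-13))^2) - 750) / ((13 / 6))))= -74294675 / 79246662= -0.94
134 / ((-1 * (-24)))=67 / 12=5.58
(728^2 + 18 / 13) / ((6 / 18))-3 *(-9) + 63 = 20670600 / 13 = 1590046.15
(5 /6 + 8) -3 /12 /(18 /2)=317 /36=8.81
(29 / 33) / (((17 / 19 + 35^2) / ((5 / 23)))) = 2755 / 17678628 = 0.00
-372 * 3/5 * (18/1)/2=-10044/5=-2008.80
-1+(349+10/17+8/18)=53402/153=349.03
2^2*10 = 40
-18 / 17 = -1.06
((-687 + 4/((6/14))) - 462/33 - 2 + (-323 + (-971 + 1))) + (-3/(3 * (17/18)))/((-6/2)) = -1986.31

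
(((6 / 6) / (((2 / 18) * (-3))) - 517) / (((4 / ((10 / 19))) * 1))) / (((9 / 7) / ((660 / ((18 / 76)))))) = -4004000 / 27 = -148296.30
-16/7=-2.29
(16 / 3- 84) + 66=-38 / 3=-12.67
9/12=3/4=0.75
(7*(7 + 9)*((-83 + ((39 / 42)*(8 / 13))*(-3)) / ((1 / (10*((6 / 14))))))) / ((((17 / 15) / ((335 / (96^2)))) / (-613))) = 3044387875 / 3808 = 799471.61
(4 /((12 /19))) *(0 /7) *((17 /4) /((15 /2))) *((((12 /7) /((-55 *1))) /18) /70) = 0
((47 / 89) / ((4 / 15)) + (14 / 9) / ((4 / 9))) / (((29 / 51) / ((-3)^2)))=895509 / 10324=86.74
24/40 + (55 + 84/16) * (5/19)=6253/380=16.46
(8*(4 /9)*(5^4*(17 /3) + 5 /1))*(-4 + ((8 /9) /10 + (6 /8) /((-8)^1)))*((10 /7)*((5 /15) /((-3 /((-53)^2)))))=22517827.67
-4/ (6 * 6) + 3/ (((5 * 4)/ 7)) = 0.94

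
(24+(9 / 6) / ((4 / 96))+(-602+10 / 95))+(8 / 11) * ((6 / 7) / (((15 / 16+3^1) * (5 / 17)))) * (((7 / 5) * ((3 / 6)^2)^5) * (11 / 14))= -302702077 / 558600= -541.89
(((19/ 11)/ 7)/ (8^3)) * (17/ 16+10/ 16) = 513/ 630784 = 0.00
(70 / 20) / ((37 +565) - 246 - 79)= 7 / 554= 0.01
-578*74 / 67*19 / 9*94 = -126684.56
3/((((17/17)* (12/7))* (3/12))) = 7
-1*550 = -550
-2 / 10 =-0.20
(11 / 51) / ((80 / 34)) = 11 / 120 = 0.09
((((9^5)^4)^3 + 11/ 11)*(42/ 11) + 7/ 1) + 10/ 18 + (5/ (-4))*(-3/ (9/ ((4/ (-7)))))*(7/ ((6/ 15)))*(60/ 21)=4754889253573584982753273828882414935129484510465154027536678/ 693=6861312054218737348850323000000000000000000000000000000000.00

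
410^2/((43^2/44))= 4000.22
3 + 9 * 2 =21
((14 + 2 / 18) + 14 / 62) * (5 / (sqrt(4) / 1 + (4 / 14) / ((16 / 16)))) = 8750 / 279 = 31.36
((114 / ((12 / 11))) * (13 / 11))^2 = 61009 / 4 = 15252.25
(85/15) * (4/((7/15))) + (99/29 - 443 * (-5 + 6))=-79376/203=-391.01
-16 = -16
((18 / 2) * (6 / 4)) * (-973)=-26271 / 2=-13135.50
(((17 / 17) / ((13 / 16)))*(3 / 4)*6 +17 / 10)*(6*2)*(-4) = -22584 / 65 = -347.45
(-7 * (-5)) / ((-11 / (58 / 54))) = -3.42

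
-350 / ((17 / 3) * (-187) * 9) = 350 / 9537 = 0.04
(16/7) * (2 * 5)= 22.86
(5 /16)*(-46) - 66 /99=-361 /24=-15.04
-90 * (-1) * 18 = 1620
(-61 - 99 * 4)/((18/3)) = -457/6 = -76.17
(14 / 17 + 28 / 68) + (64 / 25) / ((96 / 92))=4703 / 1275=3.69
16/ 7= 2.29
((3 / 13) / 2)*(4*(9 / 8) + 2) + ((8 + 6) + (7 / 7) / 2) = 15.25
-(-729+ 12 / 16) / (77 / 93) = 270909 / 308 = 879.57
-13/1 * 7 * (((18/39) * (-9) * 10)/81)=140/3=46.67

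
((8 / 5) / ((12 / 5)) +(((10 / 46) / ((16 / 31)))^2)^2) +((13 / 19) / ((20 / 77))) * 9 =127565533727053 / 5226803036160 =24.41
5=5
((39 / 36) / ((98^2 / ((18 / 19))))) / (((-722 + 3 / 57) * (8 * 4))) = -39 / 8431236352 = -0.00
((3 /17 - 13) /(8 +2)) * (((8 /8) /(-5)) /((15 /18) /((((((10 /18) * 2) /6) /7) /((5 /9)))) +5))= 218 /19125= 0.01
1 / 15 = 0.07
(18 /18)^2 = 1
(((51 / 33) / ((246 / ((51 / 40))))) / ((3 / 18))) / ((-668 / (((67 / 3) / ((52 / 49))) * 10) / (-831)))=12.58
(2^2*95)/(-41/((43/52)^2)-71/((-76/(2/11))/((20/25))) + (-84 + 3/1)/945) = -6.34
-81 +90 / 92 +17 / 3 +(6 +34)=-4741 / 138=-34.36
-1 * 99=-99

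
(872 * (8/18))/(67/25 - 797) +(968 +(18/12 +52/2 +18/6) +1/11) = 1962212609/1965942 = 998.10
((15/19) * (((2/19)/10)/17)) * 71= 213/6137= 0.03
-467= -467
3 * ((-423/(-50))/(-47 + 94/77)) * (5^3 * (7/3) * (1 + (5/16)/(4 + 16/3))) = -106953/640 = -167.11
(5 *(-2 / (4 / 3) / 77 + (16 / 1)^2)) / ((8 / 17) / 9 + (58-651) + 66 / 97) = -2925235305 / 1353635206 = -2.16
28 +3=31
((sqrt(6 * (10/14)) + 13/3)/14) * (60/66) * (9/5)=9 * sqrt(210)/539 + 39/77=0.75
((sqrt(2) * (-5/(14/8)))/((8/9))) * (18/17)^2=-7290 * sqrt(2)/2023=-5.10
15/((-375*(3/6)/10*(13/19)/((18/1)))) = -1368/65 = -21.05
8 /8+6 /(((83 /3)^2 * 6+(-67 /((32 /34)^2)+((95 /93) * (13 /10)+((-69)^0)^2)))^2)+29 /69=1134554768442894338 /798819008477090901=1.42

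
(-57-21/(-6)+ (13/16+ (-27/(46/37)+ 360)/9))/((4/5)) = -27785/1472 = -18.88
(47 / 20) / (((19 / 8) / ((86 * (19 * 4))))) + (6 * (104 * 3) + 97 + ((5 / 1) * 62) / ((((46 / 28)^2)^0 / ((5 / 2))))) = 46056 / 5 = 9211.20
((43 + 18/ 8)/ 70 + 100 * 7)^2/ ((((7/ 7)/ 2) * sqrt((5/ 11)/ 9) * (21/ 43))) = 1654940344723 * sqrt(55)/ 1372000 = 8945602.10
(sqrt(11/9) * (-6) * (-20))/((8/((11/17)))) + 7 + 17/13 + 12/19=2208/247 + 55 * sqrt(11)/17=19.67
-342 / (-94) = 171 / 47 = 3.64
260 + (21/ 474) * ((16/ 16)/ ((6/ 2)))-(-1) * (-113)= 69685/ 474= 147.01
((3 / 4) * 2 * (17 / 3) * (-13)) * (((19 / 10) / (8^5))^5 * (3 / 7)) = -1641653637 / 52890504608140026393395200000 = -0.00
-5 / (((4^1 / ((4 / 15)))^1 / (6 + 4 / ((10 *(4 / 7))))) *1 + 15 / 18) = -402 / 247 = -1.63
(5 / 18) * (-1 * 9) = -5 / 2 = -2.50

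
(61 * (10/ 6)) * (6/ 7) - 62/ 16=4663/ 56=83.27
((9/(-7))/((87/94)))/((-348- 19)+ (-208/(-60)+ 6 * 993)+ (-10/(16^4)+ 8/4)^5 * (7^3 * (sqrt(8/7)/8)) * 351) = 4053028462238796235863915336350244708896679295419678720/138101887849969922761517187562479401588130708792278764793175461- 14234769200242957465480783001269855155651325014206054400 * sqrt(14)/19728841121424274680216741080354200226875815541754109256167923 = -0.00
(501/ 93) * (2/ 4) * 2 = 167/ 31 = 5.39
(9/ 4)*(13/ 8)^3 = 19773/ 2048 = 9.65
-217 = -217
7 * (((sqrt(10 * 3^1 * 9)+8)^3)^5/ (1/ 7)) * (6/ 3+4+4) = 323217732263629320044427.40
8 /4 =2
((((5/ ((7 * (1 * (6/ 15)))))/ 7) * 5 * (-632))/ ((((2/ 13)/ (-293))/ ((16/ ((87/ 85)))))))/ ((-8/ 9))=-38366152500/ 1421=-26999403.59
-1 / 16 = -0.06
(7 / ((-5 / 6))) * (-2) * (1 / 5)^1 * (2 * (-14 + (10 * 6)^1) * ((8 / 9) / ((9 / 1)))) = 20608 / 675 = 30.53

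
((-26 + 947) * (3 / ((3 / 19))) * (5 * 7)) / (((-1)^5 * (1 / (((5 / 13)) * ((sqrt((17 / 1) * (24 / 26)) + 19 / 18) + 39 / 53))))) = -6124650 * sqrt(663) / 169-1744504475 / 4134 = -1355139.20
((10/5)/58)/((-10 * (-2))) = 1/580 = 0.00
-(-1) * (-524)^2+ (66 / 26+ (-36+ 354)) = 3573655 / 13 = 274896.54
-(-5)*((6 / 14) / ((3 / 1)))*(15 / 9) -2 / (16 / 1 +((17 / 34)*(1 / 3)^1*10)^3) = 12791 / 11697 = 1.09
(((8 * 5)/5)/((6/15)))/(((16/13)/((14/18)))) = 455/36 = 12.64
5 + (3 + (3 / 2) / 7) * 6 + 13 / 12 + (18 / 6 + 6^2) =5407 / 84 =64.37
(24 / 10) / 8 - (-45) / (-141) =-9 / 470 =-0.02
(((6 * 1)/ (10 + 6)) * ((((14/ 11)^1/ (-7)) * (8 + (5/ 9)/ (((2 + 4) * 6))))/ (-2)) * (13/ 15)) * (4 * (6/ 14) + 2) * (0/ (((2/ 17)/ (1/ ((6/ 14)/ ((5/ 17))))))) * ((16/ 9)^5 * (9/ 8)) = 0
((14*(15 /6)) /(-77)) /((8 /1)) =-5 /88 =-0.06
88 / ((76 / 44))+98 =2830 / 19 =148.95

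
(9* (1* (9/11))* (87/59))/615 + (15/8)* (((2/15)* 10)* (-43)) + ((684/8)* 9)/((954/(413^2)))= 137474.12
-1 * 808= -808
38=38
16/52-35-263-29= -4247/13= -326.69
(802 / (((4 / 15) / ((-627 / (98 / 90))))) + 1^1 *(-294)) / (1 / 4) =-339484074 / 49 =-6928246.41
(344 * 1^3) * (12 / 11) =4128 / 11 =375.27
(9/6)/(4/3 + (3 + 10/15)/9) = 81/94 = 0.86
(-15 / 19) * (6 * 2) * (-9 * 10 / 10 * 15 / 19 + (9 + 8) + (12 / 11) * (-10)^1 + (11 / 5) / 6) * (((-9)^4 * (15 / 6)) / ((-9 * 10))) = -8881407 / 7942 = -1118.28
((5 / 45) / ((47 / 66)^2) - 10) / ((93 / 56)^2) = -22585472 / 6368547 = -3.55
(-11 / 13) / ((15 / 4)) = -44 / 195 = -0.23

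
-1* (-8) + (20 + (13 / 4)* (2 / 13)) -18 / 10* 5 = 39 / 2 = 19.50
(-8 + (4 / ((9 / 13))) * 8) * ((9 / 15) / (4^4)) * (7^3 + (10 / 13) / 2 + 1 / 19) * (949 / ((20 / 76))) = 266278231 / 2400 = 110949.26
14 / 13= 1.08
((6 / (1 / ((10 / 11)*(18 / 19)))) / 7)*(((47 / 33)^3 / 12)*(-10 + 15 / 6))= -2595575 / 1947253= -1.33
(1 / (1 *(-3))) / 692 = -1 / 2076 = -0.00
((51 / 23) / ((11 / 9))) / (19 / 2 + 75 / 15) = 918 / 7337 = 0.13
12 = 12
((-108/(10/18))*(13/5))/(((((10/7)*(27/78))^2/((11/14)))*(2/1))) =-507507/625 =-812.01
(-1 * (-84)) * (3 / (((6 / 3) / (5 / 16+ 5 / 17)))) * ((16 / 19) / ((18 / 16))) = 18480 / 323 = 57.21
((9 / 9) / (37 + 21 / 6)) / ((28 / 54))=1 / 21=0.05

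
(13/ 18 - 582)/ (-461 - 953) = 10463/ 25452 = 0.41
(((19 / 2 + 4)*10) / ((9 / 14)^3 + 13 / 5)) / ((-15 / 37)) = -4568760 / 39317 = -116.20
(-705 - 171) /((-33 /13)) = 345.09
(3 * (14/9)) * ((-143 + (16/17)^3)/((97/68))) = -13037976/28033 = -465.09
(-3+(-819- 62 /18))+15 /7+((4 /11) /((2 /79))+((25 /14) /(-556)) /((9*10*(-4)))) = -4987044169 /6164928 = -808.94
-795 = -795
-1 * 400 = -400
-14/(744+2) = -7/373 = -0.02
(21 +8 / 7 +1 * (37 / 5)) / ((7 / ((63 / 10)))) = 4653 / 175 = 26.59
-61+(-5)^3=-186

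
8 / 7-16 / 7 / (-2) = 16 / 7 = 2.29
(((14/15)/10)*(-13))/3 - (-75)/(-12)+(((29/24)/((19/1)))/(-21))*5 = -177411/26600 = -6.67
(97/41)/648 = 97/26568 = 0.00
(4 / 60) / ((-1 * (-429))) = 1 / 6435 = 0.00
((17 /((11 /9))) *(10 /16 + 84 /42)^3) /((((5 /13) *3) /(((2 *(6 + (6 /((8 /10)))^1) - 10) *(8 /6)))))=34793577 /7040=4942.27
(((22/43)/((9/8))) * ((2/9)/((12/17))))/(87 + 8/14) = 10472/6405237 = 0.00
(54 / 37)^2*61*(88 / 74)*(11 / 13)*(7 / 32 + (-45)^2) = 348710200443 / 1316978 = 264780.58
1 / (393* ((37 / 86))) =86 / 14541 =0.01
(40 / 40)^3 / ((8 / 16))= 2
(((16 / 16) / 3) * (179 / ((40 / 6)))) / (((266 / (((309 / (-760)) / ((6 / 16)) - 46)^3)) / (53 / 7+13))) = -5884724701926 / 81450625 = -72248.98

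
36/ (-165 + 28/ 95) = -3420/ 15647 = -0.22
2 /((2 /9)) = 9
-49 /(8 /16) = -98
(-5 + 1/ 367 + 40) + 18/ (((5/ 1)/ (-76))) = -437826/ 1835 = -238.60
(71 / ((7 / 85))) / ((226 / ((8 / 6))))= 12070 / 2373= 5.09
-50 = -50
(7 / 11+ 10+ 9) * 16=3456 / 11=314.18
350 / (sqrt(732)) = 175 * sqrt(183) / 183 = 12.94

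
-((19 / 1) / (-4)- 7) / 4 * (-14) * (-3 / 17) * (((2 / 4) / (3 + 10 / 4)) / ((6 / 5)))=1645 / 2992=0.55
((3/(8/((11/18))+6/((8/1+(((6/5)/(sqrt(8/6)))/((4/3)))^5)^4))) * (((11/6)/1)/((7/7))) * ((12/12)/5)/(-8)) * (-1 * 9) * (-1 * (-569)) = 830821250702701668498870025322496000000000000000000000000 * sqrt(3)/1652012393397779289979900003360018401597200529855598967698009+113726510285279196533077208574682704653593281680028133327040221641/2114575863549157491174272004300823554044416678215166678653451520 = 53.78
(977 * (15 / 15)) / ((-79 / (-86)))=84022 / 79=1063.57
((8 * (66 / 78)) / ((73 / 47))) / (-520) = -517 / 61685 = -0.01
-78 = -78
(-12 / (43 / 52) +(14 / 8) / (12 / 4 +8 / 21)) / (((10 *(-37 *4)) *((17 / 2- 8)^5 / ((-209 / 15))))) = -2381137 / 564805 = -4.22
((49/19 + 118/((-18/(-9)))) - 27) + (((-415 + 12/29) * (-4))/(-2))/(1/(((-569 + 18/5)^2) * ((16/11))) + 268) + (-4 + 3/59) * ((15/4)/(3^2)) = 12088417233113435/405114057783252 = 29.84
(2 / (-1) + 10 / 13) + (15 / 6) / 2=1 / 52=0.02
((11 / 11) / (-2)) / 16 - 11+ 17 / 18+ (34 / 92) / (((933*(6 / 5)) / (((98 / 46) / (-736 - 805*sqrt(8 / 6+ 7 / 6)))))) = -10.09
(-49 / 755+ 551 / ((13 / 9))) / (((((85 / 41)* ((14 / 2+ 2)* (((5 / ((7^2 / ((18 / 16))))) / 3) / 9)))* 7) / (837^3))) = 1679941532567184768 / 4171375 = 402730881919.56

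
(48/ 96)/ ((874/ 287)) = 287/ 1748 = 0.16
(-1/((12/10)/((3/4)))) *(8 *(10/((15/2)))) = -20/3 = -6.67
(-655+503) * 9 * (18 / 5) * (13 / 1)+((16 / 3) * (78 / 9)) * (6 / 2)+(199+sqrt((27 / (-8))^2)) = -7641763 / 120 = -63681.36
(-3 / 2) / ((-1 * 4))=3 / 8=0.38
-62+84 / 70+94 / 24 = -3413 / 60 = -56.88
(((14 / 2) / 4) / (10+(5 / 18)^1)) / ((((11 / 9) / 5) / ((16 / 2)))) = 2268 / 407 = 5.57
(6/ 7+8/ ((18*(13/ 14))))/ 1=1094/ 819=1.34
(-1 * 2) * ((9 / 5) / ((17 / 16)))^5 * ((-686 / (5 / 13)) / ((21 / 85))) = 52588481347584 / 261003125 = 201486.02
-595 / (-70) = 17 / 2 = 8.50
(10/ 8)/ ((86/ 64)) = 40/ 43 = 0.93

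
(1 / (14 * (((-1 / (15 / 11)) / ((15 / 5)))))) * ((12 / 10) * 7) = -27 / 11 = -2.45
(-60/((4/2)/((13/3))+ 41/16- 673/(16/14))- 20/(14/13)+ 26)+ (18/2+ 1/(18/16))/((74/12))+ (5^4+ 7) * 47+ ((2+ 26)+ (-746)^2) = 18502839733286/31560963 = 586257.13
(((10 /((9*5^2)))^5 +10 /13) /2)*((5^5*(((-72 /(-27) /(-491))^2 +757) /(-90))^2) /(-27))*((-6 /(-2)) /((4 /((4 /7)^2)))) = -2489060491292821772556868537 /3227234353422627454103925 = -771.27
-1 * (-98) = 98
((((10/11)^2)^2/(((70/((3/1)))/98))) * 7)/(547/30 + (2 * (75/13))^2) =1490580000/11236132963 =0.13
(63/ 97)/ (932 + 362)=0.00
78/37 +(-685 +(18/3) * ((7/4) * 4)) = -23713/37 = -640.89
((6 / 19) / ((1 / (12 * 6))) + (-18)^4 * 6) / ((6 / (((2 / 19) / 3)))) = 1329744 / 361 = 3683.50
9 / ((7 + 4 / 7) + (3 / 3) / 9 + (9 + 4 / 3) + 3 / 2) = 1134 / 2459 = 0.46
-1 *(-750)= 750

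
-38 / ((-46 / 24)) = 456 / 23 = 19.83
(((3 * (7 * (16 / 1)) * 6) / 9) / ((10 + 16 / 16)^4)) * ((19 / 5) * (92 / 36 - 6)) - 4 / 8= -922717 / 1317690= -0.70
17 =17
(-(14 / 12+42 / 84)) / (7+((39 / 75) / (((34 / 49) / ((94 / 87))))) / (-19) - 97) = 1170875 / 63257189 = 0.02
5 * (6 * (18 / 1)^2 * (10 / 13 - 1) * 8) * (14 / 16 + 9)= -2303640 / 13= -177203.08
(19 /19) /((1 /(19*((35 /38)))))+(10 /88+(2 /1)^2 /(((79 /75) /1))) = 74425 /3476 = 21.41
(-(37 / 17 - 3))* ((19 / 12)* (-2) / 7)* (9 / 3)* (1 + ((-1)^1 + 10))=-11.18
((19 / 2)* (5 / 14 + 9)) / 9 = 2489 / 252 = 9.88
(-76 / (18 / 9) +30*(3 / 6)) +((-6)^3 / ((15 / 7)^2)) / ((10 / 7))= -6991 / 125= -55.93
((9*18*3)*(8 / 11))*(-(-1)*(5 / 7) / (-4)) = -4860 / 77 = -63.12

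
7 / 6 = 1.17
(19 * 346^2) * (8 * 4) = 72787328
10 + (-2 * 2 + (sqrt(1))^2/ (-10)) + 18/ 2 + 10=249/ 10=24.90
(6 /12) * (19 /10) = 19 /20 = 0.95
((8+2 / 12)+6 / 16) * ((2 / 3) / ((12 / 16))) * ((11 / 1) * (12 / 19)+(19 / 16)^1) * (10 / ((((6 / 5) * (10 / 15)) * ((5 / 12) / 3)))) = 2534825 / 456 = 5558.83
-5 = -5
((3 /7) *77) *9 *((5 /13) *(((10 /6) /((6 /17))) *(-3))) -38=-43063 /26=-1656.27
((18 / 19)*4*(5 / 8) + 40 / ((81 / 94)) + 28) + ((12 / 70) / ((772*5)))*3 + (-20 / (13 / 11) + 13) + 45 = 117.87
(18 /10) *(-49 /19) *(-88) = 38808 /95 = 408.51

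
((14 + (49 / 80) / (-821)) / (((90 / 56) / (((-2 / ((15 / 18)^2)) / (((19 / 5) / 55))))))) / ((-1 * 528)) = 6436297 / 9359400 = 0.69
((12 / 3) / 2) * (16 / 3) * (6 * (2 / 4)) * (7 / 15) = 224 / 15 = 14.93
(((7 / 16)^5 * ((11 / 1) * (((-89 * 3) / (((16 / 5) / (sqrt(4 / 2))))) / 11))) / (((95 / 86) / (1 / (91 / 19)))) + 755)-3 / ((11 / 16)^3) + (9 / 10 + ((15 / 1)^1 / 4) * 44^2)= 106568749 / 13310-27565881 * sqrt(2) / 109051904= 8006.31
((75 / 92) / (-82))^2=5625 / 56911936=0.00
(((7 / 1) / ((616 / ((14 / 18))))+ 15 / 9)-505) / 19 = -398633 / 15048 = -26.49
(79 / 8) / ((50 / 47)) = 3713 / 400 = 9.28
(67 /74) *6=201 /37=5.43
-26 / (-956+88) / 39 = 1 / 1302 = 0.00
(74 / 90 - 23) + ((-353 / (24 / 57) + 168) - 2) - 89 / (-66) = -2745089 / 3960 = -693.20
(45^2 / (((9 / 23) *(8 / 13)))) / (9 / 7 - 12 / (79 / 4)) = 496041 / 40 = 12401.02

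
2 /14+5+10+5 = 141 /7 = 20.14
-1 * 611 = -611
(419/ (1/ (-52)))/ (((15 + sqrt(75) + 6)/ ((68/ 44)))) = -1296386/ 671 + 925990*sqrt(3)/ 2013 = -1135.27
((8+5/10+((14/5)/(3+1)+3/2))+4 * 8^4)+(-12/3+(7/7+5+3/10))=16397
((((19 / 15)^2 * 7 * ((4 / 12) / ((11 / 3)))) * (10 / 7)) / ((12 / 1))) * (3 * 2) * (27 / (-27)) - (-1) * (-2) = -1351 / 495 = -2.73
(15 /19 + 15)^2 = 90000 /361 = 249.31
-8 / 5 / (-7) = 8 / 35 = 0.23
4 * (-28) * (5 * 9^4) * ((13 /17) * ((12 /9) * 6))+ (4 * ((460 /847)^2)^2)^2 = -101218217373316577495874732807040 /4503147827343261174184337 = -22477214.00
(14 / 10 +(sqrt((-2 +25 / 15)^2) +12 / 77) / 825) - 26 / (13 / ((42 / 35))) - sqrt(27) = -6.20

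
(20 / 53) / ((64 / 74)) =185 / 424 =0.44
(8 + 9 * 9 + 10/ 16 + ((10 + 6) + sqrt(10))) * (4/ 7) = 4 * sqrt(10)/ 7 + 845/ 14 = 62.16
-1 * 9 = -9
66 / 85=0.78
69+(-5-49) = 15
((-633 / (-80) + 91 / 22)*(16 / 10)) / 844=10603 / 464200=0.02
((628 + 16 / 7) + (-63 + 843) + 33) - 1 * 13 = 10012 / 7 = 1430.29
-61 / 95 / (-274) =61 / 26030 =0.00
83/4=20.75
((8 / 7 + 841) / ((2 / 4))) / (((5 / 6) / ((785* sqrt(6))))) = 11106180* sqrt(6) / 7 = 3886353.43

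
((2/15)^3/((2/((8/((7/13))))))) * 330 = 9152/1575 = 5.81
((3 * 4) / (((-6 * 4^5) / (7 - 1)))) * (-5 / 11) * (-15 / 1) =-225 / 2816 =-0.08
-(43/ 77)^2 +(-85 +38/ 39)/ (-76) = 0.79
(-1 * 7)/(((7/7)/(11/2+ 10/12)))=-133/3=-44.33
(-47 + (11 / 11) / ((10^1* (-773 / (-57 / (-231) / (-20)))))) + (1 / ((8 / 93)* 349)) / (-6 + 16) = -390501494673 / 8309131600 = -47.00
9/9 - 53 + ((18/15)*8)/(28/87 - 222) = -2509268/48215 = -52.04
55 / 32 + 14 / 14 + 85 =2807 / 32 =87.72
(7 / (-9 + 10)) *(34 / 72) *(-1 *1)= -119 / 36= -3.31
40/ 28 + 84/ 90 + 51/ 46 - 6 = -12217/ 4830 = -2.53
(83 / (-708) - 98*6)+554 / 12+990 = 317219 / 708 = 448.05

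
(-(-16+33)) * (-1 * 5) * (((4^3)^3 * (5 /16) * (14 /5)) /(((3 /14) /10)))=2729574400 /3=909858133.33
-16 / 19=-0.84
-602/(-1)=602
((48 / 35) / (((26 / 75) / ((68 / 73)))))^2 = 599270400 / 44129449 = 13.58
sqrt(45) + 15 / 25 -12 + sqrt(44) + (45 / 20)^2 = -507 / 80 + 2*sqrt(11) + 3*sqrt(5) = 7.00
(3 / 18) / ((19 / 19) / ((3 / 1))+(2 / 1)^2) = 1 / 26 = 0.04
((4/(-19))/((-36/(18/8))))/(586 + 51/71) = 71/3165932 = 0.00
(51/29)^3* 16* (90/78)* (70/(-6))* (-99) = 36770857200/317057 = 115975.54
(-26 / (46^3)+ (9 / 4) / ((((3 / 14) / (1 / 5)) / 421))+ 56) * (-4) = -228763869 / 60835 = -3760.40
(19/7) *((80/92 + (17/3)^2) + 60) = 365693/1449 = 252.38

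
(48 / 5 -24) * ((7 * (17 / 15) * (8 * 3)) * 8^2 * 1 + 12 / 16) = -4387086 / 25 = -175483.44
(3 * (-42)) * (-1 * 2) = 252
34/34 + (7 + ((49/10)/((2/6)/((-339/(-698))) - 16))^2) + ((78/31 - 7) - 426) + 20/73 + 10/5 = -23059258824993193/54888946418800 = -420.11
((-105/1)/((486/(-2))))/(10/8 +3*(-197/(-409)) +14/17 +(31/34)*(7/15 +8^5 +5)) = 695300/48088972431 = 0.00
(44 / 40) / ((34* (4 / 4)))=11 / 340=0.03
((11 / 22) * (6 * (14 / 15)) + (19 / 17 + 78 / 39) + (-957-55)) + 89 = -77952 / 85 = -917.08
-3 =-3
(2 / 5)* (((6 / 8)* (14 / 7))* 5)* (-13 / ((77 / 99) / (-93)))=4663.29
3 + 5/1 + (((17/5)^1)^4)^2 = 6978882441/390625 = 17865.94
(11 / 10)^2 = 1.21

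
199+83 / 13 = 2670 / 13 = 205.38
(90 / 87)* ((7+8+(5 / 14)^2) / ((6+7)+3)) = 0.98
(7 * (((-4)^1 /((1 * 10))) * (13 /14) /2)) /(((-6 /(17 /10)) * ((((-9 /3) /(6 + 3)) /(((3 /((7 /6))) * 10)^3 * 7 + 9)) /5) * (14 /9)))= -11600725149 /27440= -422766.95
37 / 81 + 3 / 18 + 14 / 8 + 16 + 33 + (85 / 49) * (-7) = 88975 / 2268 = 39.23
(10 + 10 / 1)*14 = 280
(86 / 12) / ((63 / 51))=731 / 126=5.80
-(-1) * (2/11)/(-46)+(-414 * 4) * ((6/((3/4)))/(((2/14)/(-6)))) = 140773247/253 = 556416.00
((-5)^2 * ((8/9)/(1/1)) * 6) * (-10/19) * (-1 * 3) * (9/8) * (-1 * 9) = -40500/19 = -2131.58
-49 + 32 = -17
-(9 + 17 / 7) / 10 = -8 / 7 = -1.14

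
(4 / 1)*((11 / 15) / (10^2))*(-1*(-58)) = 638 / 375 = 1.70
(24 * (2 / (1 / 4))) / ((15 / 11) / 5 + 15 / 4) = 2816 / 59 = 47.73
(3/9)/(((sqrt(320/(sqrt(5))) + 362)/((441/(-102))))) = -290557309/72983165188-35476 * sqrt(5)/18245791297 + 784 * 5^(3/4)/18245791297 + 1605289 * 5^(1/4)/18245791297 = -0.00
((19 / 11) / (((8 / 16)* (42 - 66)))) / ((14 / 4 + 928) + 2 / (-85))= -1615 / 10451166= -0.00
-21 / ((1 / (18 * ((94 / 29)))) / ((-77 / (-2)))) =-1367982 / 29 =-47171.79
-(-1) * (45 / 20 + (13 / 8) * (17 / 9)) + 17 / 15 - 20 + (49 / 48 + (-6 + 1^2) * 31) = -120619 / 720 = -167.53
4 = 4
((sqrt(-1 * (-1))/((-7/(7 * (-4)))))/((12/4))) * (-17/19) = -68/57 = -1.19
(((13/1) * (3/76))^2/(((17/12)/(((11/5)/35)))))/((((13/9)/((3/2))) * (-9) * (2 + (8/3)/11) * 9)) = -42471/635793200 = -0.00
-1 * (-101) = 101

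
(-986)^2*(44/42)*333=2374102632/7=339157518.86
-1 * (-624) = 624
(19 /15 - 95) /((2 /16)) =-11248 /15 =-749.87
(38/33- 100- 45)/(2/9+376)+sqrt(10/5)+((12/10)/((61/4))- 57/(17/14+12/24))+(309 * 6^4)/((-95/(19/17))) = -1832673021917/386241020+sqrt(2) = -4743.48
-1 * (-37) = 37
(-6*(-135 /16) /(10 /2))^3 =531441 /512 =1037.97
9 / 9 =1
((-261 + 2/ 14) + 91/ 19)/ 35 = -34057/ 4655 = -7.32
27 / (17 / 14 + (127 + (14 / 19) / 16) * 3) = 28728 / 406823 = 0.07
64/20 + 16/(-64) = 2.95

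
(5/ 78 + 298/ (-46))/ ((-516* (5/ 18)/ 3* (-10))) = -34521/ 2571400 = -0.01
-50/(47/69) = -3450/47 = -73.40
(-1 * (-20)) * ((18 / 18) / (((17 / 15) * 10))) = 30 / 17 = 1.76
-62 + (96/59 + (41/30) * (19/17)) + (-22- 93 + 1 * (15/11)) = -57089749/330990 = -172.48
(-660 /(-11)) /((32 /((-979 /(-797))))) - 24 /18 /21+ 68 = 28214435 /401688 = 70.24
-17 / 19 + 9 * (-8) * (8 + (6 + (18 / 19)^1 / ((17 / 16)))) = -346609 / 323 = -1073.09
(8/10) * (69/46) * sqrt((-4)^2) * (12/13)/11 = 288/715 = 0.40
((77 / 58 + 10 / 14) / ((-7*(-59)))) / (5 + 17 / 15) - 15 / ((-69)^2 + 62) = -24488805 / 10628773064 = -0.00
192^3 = 7077888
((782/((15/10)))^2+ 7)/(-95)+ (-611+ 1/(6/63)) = -5919173/1710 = -3461.50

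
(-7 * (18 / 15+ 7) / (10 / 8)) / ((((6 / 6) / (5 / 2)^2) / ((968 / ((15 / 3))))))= -277816 / 5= -55563.20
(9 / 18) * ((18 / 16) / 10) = 9 / 160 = 0.06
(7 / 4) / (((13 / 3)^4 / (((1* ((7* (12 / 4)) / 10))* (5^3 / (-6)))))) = -99225 / 456976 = -0.22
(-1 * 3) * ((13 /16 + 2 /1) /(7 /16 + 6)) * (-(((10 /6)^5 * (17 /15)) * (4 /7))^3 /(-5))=-76765625000000 /506932535403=-151.43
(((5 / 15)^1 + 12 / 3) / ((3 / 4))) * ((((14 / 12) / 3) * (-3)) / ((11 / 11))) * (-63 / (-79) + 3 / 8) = -7.90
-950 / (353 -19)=-475 / 167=-2.84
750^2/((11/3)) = 1687500/11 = 153409.09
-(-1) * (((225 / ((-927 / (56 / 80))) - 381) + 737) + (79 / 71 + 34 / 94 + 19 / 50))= 3073502217 / 8592775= 357.68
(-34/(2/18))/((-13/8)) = 2448/13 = 188.31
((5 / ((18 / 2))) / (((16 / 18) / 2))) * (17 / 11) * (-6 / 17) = -15 / 22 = -0.68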